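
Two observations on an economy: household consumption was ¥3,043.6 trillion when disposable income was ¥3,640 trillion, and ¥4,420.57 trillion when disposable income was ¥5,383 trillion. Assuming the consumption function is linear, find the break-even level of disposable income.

MPC = (4420.57 − 3043.6)/(5383 − 3640) = 1376.97/1743 = 0.79
a = 3043.6 − 0.79(3640) = 3043.6 − 2875.6 = 168
Break-even: Y = a/(1−MPC) = 168/0.21 = 800

Y = 800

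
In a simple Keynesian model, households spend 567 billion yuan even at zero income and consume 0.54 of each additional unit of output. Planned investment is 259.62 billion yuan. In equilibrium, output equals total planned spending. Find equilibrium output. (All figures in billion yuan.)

Y = 1797

Y = C + I = 567 + 0.54Y + 259.62
Y − 0.54Y = 826.62
0.46Y = 826.62, so Y = 826.62/0.46 = 1797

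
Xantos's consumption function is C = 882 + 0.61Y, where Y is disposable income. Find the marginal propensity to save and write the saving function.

MPS = 1 − MPC = 1 − 0.61 = 0.39
S = Y − C = -882 + 0.39Y

MPS = 0.39; S = -882 + 0.39Y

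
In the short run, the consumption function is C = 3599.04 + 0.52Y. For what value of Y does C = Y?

At break-even, C = Y: 3599.04 + 0.52Y = Y
0.48Y = 3599.04, so Y = 3599.04/0.48 = 7498

Y = 7498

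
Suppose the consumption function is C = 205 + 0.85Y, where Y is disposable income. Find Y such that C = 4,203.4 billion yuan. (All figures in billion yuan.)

Y = 4704

205 + 0.85Y = 4203.4
0.85Y = 3998.4, so Y = 3998.4/0.85 = 4704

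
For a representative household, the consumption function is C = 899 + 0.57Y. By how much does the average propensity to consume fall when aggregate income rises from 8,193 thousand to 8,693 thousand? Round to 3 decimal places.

ΔAPC = 0.006

At Y = 8193: C = 899 + 0.57(8193) = 5569.01, APC = 5569.01/8193 = 0.6797
At Y = 8693: C = 5854.01, APC = 5854.01/8693 = 0.6734
Fall in APC = 0.6797 − 0.6734 = 0.0063 ≈ 0.006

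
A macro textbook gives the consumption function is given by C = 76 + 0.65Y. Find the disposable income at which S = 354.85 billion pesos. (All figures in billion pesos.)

S = Y − C = -76 + 0.35Y
-76 + 0.35Y = 354.85, so 0.35Y = 430.85 and Y = 1231

Y = 1231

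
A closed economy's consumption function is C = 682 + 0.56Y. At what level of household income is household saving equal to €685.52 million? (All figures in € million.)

S = Y − C = -682 + 0.44Y
-682 + 0.44Y = 685.52, so 0.44Y = 1367.52 and Y = 3108

Y = 3108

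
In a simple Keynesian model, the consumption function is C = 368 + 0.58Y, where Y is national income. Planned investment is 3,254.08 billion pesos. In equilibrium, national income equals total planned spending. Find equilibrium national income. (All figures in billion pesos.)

Y = C + I = 368 + 0.58Y + 3254.08
Y − 0.58Y = 3622.08
0.42Y = 3622.08, so Y = 3622.08/0.42 = 8624

Y = 8624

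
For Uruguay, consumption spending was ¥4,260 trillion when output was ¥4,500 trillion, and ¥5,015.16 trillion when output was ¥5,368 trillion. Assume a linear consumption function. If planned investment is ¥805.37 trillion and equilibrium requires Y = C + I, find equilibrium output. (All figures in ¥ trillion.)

Y = 8849

MPC = (5015.16 − 4260)/(5368 − 4500) = 755.16/868 = 0.87
a = 4260 − 0.87(4500) = 345
Equilibrium: Y = 345 + 0.87Y + 805.37
0.13Y = 1150.37, so Y = 1150.37/0.13 = 8849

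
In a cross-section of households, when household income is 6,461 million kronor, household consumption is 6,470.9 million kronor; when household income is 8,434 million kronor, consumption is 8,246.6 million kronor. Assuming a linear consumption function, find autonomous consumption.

a = 656

MPC = ΔC/ΔY = (8246.6 − 6470.9)/(8434 − 6461) = 1775.7/1973 = 0.9
a = C − MPC·Y = 6470.9 − 0.9(6461) = 6470.9 − 5814.9 = 656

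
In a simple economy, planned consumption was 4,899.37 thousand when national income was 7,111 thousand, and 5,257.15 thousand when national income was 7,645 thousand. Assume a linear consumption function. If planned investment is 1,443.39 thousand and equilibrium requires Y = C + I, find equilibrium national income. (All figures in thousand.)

MPC = (5257.15 − 4899.37)/(7645 − 7111) = 357.78/534 = 0.67
a = 4899.37 − 0.67(7111) = 135
Equilibrium: Y = 135 + 0.67Y + 1443.39
0.33Y = 1578.39, so Y = 1578.39/0.33 = 4783

Y = 4783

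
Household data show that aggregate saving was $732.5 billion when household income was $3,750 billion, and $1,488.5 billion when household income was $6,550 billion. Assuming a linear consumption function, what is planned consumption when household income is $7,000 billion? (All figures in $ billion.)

C = 5390

MPS = ΔS/ΔY = (1488.5 − 732.5)/(6550 − 3750) = 756/2800 = 0.27
MPC = 1 − MPS = 0.73
Autonomous saving = 732.5 − 0.27(3750) = -280, so a = 280
C = 280 + 0.73(7000) = 280 + 5110 = 5390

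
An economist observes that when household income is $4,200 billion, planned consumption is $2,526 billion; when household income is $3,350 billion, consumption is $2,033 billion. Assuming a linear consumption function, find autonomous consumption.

MPC = ΔC/ΔY = (2526 − 2033)/(4200 − 3350) = 493/850 = 0.58
a = C − MPC·Y = 2033 − 0.58(3350) = 2033 − 1943 = 90

a = 90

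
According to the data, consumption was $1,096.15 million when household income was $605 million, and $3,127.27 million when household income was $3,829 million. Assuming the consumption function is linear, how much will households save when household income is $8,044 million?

MPC = (3127.27 − 1096.15)/(3829 − 605) = 2031.12/3224 = 0.63
a = 1096.15 − 0.63(605) = 1096.15 − 381.15 = 715
C = 715 + 0.63(8044) = 5782.72
S = 8044 − 5782.72 = 2261.28

S = 2261.28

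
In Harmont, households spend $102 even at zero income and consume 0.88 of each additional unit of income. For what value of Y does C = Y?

Y = 850

At break-even, C = Y: 102 + 0.88Y = Y
0.12Y = 102, so Y = 102/0.12 = 850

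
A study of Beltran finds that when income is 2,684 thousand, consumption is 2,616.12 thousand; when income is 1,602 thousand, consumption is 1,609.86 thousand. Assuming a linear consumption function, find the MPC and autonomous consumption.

MPC = 0.93; a = 120

MPC = ΔC/ΔY = (2616.12 − 1609.86)/(2684 − 1602) = 1006.26/1082 = 0.93
a = C − MPC·Y = 1609.86 − 0.93(1602) = 1609.86 − 1489.86 = 120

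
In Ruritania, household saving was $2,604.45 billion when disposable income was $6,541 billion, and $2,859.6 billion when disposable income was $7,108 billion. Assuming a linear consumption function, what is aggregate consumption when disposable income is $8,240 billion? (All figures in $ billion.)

C = 4871

MPS = ΔS/ΔY = (2859.6 − 2604.45)/(7108 − 6541) = 255.15/567 = 0.45
MPC = 1 − MPS = 0.55
Autonomous saving = 2604.45 − 0.45(6541) = -339, so a = 339
C = 339 + 0.55(8240) = 339 + 4532 = 4871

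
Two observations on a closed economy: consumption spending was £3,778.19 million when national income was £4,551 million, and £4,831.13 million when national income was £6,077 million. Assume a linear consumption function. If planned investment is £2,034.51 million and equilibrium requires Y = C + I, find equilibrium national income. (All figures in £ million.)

Y = 8621

MPC = (4831.13 − 3778.19)/(6077 − 4551) = 1052.94/1526 = 0.69
a = 3778.19 − 0.69(4551) = 638
Equilibrium: Y = 638 + 0.69Y + 2034.51
0.31Y = 2672.51, so Y = 2672.51/0.31 = 8621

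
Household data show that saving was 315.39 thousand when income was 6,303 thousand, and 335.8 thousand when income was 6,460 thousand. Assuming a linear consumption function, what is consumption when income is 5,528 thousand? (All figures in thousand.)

MPS = ΔS/ΔY = (335.8 − 315.39)/(6460 − 6303) = 20.41/157 = 0.13
MPC = 1 − MPS = 0.87
Autonomous saving = 315.39 − 0.13(6303) = -504, so a = 504
C = 504 + 0.87(5528) = 504 + 4809.36 = 5313.36

C = 5313.36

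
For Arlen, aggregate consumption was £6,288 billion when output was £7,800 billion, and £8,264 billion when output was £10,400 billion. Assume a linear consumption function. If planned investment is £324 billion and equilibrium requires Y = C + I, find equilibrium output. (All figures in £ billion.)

MPC = (8264 − 6288)/(10400 − 7800) = 1976/2600 = 0.76
a = 6288 − 0.76(7800) = 360
Equilibrium: Y = 360 + 0.76Y + 324
0.24Y = 684, so Y = 684/0.24 = 2850

Y = 2850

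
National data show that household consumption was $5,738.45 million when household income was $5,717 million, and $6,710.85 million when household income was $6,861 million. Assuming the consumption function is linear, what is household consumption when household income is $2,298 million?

C = 2832.3

MPC = (6710.85 − 5738.45)/(6861 − 5717) = 972.4/1144 = 0.85
a = 5738.45 − 0.85(5717) = 5738.45 − 4859.45 = 879
C = 879 + 0.85(2298) = 879 + 1953.3 = 2832.3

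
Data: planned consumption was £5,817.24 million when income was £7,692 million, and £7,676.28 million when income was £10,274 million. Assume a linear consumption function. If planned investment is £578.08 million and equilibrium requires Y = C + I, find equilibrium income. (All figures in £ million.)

MPC = (7676.28 − 5817.24)/(10274 − 7692) = 1859.04/2582 = 0.72
a = 5817.24 − 0.72(7692) = 279
Equilibrium: Y = 279 + 0.72Y + 578.08
0.28Y = 857.08, so Y = 857.08/0.28 = 3061

Y = 3061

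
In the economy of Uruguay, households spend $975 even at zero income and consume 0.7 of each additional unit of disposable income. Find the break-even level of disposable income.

At break-even, C = Y: 975 + 0.7Y = Y
0.3Y = 975, so Y = 975/0.3 = 3250

Y = 3250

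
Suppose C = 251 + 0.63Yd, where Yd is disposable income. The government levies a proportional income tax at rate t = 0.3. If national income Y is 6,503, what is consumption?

C = 3118.823

Yd = (1 − 0.3)(6503) = 0.7(6503) = 4552.1
C = 251 + 0.63(4552.1) = 251 + 2867.823 = 3118.823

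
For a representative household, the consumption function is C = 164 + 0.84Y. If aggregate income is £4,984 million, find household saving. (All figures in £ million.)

S = 633.44

C = 164 + 0.84(4984) = 164 + 4186.56 = 4350.56
S = Y − C = 4984 − 4350.56 = 633.44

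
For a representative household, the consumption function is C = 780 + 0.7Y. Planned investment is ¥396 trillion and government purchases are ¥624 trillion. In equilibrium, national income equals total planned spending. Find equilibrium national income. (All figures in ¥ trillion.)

Y = 6000

Y = C + I + G = 780 + 0.7Y + 396 + 624
Y − 0.7Y = 1800
0.3Y = 1800, so Y = 1800/0.3 = 6000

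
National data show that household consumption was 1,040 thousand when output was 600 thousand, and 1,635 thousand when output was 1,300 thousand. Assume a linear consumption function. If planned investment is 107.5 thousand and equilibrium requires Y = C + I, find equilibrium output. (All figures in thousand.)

MPC = (1635 − 1040)/(1300 − 600) = 595/700 = 0.85
a = 1040 − 0.85(600) = 530
Equilibrium: Y = 530 + 0.85Y + 107.5
0.15Y = 637.5, so Y = 637.5/0.15 = 4250

Y = 4250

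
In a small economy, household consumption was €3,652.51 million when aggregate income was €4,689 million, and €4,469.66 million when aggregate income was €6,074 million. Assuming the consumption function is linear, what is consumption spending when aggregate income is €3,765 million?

MPC = (4469.66 − 3652.51)/(6074 − 4689) = 817.15/1385 = 0.59
a = 3652.51 − 0.59(4689) = 3652.51 − 2766.51 = 886
C = 886 + 0.59(3765) = 886 + 2221.35 = 3107.35

C = 3107.35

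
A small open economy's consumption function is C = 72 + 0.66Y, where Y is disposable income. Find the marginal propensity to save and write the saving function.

MPS = 0.34; S = -72 + 0.34Y

MPS = 1 − MPC = 1 − 0.66 = 0.34
S = Y − C = -72 + 0.34Y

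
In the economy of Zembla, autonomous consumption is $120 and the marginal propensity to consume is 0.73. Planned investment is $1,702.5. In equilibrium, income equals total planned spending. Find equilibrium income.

Y = 6750

Y = C + I = 120 + 0.73Y + 1702.5
Y − 0.73Y = 1822.5
0.27Y = 1822.5, so Y = 1822.5/0.27 = 6750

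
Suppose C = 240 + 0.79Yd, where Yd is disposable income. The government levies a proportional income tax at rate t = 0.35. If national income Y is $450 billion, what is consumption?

Yd = (1 − 0.35)(450) = 0.65(450) = 292.5
C = 240 + 0.79(292.5) = 240 + 231.075 = 471.075

C = 471.075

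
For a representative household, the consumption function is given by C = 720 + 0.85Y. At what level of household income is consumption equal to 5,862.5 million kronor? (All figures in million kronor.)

Y = 6050

720 + 0.85Y = 5862.5
0.85Y = 5142.5, so Y = 5142.5/0.85 = 6050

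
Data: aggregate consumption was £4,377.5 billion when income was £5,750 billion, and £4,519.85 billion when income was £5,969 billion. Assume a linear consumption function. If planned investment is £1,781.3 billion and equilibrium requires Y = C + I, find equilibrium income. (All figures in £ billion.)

Y = 6918

MPC = (4519.85 − 4377.5)/(5969 − 5750) = 142.35/219 = 0.65
a = 4377.5 − 0.65(5750) = 640
Equilibrium: Y = 640 + 0.65Y + 1781.3
0.35Y = 2421.3, so Y = 2421.3/0.35 = 6918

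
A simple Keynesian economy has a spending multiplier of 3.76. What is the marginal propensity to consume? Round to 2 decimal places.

k = 1/(1 − MPC), so 1 − MPC = 1/k = 1/3.76 = 0.2660
MPC = 1 − 0.2660 = 0.73

MPC = 0.73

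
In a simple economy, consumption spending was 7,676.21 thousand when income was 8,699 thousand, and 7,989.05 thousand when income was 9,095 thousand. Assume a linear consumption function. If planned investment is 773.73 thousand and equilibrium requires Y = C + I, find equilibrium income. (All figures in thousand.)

MPC = (7989.05 − 7676.21)/(9095 − 8699) = 312.84/396 = 0.79
a = 7676.21 − 0.79(8699) = 804
Equilibrium: Y = 804 + 0.79Y + 773.73
0.21Y = 1577.73, so Y = 1577.73/0.21 = 7513

Y = 7513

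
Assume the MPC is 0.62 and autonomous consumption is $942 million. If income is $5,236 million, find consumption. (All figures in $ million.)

C = 942 + 0.62(5236) = 942 + 3246.32 = 4188.32

C = 4188.32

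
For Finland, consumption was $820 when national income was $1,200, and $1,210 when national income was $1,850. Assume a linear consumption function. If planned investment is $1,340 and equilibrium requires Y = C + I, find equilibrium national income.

MPC = (1210 − 820)/(1850 − 1200) = 390/650 = 0.6
a = 820 − 0.6(1200) = 100
Equilibrium: Y = 100 + 0.6Y + 1340
0.4Y = 1440, so Y = 1440/0.4 = 3600

Y = 3600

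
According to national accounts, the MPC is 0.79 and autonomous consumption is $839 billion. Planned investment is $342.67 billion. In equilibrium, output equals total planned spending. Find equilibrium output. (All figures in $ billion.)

Y = 5627

Y = C + I = 839 + 0.79Y + 342.67
Y − 0.79Y = 1181.67
0.21Y = 1181.67, so Y = 1181.67/0.21 = 5627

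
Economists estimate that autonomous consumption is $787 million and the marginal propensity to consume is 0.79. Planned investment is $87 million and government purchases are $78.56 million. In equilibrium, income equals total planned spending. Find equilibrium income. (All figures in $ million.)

Y = 4536

Y = C + I + G = 787 + 0.79Y + 87 + 78.56
Y − 0.79Y = 952.56
0.21Y = 952.56, so Y = 952.56/0.21 = 4536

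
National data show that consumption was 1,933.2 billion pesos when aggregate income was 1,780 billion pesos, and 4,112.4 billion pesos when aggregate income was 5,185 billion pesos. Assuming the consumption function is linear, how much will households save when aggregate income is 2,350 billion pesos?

S = 52

MPC = (4112.4 − 1933.2)/(5185 − 1780) = 2179.2/3405 = 0.64
a = 1933.2 − 0.64(1780) = 1933.2 − 1139.2 = 794
C = 794 + 0.64(2350) = 2298
S = 2350 − 2298 = 52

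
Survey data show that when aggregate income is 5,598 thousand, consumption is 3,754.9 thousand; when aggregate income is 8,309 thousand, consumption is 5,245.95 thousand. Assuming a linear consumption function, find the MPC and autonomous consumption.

MPC = ΔC/ΔY = (5245.95 − 3754.9)/(8309 − 5598) = 1491.05/2711 = 0.55
a = C − MPC·Y = 3754.9 − 0.55(5598) = 3754.9 − 3078.9 = 676

MPC = 0.55; a = 676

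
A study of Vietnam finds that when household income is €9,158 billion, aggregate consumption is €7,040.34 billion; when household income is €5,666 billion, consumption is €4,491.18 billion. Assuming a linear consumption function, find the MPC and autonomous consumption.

MPC = ΔC/ΔY = (7040.34 − 4491.18)/(9158 − 5666) = 2549.16/3492 = 0.73
a = C − MPC·Y = 4491.18 − 0.73(5666) = 4491.18 − 4136.18 = 355

MPC = 0.73; a = 355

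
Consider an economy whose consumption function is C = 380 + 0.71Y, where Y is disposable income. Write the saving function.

S = Y − C = Y − (380 + 0.71Y) = -380 + (1 − 0.71)Y

S = -380 + 0.29Y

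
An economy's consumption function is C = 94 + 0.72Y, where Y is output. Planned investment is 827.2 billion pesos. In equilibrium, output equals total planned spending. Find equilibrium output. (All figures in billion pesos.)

Y = 3290

Y = C + I = 94 + 0.72Y + 827.2
Y − 0.72Y = 921.2
0.28Y = 921.2, so Y = 921.2/0.28 = 3290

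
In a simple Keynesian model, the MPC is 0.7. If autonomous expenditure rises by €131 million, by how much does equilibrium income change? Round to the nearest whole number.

ΔY ≈ 437

The multiplier is 1/(1 − MPC) = 1/0.3.
ΔY = 131/0.3 = 436.67 ≈ 437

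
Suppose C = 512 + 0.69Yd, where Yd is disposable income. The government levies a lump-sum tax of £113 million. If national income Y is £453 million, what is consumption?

C = 746.6

Yd = Y − T = 453 − 113 = 340
C = 512 + 0.69(340) = 512 + 234.6 = 746.6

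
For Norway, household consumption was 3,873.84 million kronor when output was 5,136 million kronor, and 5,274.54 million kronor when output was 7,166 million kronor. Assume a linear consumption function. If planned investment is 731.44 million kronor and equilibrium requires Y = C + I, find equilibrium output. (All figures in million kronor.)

Y = 3424

MPC = (5274.54 − 3873.84)/(7166 − 5136) = 1400.7/2030 = 0.69
a = 3873.84 − 0.69(5136) = 330
Equilibrium: Y = 330 + 0.69Y + 731.44
0.31Y = 1061.44, so Y = 1061.44/0.31 = 3424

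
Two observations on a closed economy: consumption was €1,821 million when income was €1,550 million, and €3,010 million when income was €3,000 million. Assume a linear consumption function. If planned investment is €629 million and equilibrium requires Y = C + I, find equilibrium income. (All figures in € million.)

Y = 6550

MPC = (3010 − 1821)/(3000 − 1550) = 1189/1450 = 0.82
a = 1821 − 0.82(1550) = 550
Equilibrium: Y = 550 + 0.82Y + 629
0.18Y = 1179, so Y = 1179/0.18 = 6550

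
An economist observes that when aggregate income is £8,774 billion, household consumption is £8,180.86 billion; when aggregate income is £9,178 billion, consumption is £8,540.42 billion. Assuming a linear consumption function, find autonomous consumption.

a = 372

MPC = ΔC/ΔY = (8540.42 − 8180.86)/(9178 − 8774) = 359.56/404 = 0.89
a = C − MPC·Y = 8180.86 − 0.89(8774) = 8180.86 − 7808.86 = 372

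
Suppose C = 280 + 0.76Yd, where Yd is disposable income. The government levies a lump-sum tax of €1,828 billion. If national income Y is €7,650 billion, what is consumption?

Yd = Y − T = 7650 − 1828 = 5822
C = 280 + 0.76(5822) = 280 + 4424.72 = 4704.72

C = 4704.72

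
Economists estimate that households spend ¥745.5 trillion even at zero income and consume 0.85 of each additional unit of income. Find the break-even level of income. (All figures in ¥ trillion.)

At break-even, C = Y: 745.5 + 0.85Y = Y
0.15Y = 745.5, so Y = 745.5/0.15 = 4970

Y = 4970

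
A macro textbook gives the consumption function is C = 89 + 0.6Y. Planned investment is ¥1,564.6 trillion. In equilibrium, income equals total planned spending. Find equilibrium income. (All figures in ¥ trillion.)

Y = 4134

Y = C + I = 89 + 0.6Y + 1564.6
Y − 0.6Y = 1653.6
0.4Y = 1653.6, so Y = 1653.6/0.4 = 4134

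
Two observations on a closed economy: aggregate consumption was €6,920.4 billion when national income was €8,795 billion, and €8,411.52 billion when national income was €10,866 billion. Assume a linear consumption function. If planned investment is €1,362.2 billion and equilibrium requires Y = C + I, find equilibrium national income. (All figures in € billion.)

MPC = (8411.52 − 6920.4)/(10866 − 8795) = 1491.12/2071 = 0.72
a = 6920.4 − 0.72(8795) = 588
Equilibrium: Y = 588 + 0.72Y + 1362.2
0.28Y = 1950.2, so Y = 1950.2/0.28 = 6965

Y = 6965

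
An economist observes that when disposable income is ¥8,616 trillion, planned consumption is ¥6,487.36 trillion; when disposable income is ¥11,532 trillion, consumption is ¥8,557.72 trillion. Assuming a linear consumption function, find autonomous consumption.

a = 370

MPC = ΔC/ΔY = (8557.72 − 6487.36)/(11532 − 8616) = 2070.36/2916 = 0.71
a = C − MPC·Y = 6487.36 − 0.71(8616) = 6487.36 − 6117.36 = 370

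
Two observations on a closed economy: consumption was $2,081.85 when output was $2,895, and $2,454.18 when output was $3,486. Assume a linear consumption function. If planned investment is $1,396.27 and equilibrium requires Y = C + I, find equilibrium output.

Y = 4471

MPC = (2454.18 − 2081.85)/(3486 − 2895) = 372.33/591 = 0.63
a = 2081.85 − 0.63(2895) = 258
Equilibrium: Y = 258 + 0.63Y + 1396.27
0.37Y = 1654.27, so Y = 1654.27/0.37 = 4471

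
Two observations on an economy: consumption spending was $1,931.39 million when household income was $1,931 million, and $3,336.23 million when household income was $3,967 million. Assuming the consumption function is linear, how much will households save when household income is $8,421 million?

MPC = (3336.23 − 1931.39)/(3967 − 1931) = 1404.84/2036 = 0.69
a = 1931.39 − 0.69(1931) = 1931.39 − 1332.39 = 599
C = 599 + 0.69(8421) = 6409.49
S = 8421 − 6409.49 = 2011.51

S = 2011.51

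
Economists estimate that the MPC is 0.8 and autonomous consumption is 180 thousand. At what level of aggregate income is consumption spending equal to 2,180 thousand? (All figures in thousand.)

180 + 0.8Y = 2180
0.8Y = 2000, so Y = 2000/0.8 = 2500

Y = 2500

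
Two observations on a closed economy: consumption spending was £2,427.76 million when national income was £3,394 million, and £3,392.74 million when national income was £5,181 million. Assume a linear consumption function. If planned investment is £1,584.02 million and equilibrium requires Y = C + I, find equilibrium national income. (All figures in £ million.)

Y = 4737

MPC = (3392.74 − 2427.76)/(5181 − 3394) = 964.98/1787 = 0.54
a = 2427.76 − 0.54(3394) = 595
Equilibrium: Y = 595 + 0.54Y + 1584.02
0.46Y = 2179.02, so Y = 2179.02/0.46 = 4737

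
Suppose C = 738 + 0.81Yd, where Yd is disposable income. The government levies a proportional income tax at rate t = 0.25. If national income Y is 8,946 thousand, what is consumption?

C = 6172.695

Yd = (1 − 0.25)(8946) = 0.75(8946) = 6709.5
C = 738 + 0.81(6709.5) = 738 + 5434.695 = 6172.695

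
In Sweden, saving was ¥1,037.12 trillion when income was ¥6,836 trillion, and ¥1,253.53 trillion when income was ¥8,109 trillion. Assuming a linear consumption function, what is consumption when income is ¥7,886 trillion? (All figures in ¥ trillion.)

MPS = ΔS/ΔY = (1253.53 − 1037.12)/(8109 − 6836) = 216.41/1273 = 0.17
MPC = 1 − MPS = 0.83
Autonomous saving = 1037.12 − 0.17(6836) = -125, so a = 125
C = 125 + 0.83(7886) = 125 + 6545.38 = 6670.38

C = 6670.38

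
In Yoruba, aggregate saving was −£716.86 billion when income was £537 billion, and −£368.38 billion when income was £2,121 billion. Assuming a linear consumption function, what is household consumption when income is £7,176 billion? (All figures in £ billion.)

MPS = ΔS/ΔY = (-368.38 − (-716.86))/(2121 − 537) = 348.48/1584 = 0.22
MPC = 1 − MPS = 0.78
Autonomous saving = -716.86 − 0.22(537) = -835, so a = 835
C = 835 + 0.78(7176) = 835 + 5597.28 = 6432.28

C = 6432.28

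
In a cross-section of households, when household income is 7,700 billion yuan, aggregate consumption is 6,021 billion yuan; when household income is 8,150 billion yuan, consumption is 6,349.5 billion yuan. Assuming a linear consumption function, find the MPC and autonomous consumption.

MPC = ΔC/ΔY = (6349.5 − 6021)/(8150 − 7700) = 328.5/450 = 0.73
a = C − MPC·Y = 6021 − 0.73(7700) = 6021 − 5621 = 400

MPC = 0.73; a = 400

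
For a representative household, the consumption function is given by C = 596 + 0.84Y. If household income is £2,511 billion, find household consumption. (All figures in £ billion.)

C = 596 + 0.84(2511) = 596 + 2109.24 = 2705.24

C = 2705.24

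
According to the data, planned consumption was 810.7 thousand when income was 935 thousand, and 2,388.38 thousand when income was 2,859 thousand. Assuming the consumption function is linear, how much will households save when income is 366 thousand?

S = 21.88

MPC = (2388.38 − 810.7)/(2859 − 935) = 1577.68/1924 = 0.82
a = 810.7 − 0.82(935) = 810.7 − 766.7 = 44
C = 44 + 0.82(366) = 344.12
S = 366 − 344.12 = 21.88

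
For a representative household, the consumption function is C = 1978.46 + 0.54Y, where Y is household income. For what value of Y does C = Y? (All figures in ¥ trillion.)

At break-even, C = Y: 1978.46 + 0.54Y = Y
0.46Y = 1978.46, so Y = 1978.46/0.46 = 4301

Y = 4301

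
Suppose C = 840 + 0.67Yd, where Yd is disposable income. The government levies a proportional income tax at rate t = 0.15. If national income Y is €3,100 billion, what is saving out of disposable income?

S = 29.55

Yd = (1 − 0.15)(3100) = 0.85(3100) = 2635
C = 840 + 0.67(2635) = 840 + 1765.45 = 2605.45
S = Yd − C = 2635 − 2605.45 = 29.55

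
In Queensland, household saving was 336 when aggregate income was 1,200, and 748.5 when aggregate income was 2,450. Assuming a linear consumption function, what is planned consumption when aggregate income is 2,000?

C = 1400

MPS = ΔS/ΔY = (748.5 − 336)/(2450 − 1200) = 412.5/1250 = 0.33
MPC = 1 − MPS = 0.67
Autonomous saving = 336 − 0.33(1200) = -60, so a = 60
C = 60 + 0.67(2000) = 60 + 1340 = 1400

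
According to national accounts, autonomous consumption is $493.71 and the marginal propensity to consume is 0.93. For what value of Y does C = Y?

Y = 7053

At break-even, C = Y: 493.71 + 0.93Y = Y
0.07Y = 493.71, so Y = 493.71/0.07 = 7053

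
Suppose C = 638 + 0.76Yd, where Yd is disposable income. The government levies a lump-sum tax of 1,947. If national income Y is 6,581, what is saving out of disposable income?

Yd = Y − T = 6581 − 1947 = 4634
C = 638 + 0.76(4634) = 638 + 3521.84 = 4159.84
S = Yd − C = 4634 − 4159.84 = 474.16

S = 474.16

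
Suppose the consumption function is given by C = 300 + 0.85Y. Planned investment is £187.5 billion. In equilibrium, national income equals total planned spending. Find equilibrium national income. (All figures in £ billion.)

Y = C + I = 300 + 0.85Y + 187.5
Y − 0.85Y = 487.5
0.15Y = 487.5, so Y = 487.5/0.15 = 3250

Y = 3250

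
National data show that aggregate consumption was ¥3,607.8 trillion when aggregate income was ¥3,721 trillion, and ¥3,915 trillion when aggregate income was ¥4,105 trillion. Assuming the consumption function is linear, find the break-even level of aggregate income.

MPC = (3915 − 3607.8)/(4105 − 3721) = 307.2/384 = 0.8
a = 3607.8 − 0.8(3721) = 3607.8 − 2976.8 = 631
Break-even: Y = a/(1−MPC) = 631/0.2 = 3155

Y = 3155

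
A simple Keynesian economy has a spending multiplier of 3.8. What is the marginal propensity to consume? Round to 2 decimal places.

k = 1/(1 − MPC), so 1 − MPC = 1/k = 1/3.8 = 0.2632
MPC = 1 − 0.2632 = 0.74

MPC = 0.74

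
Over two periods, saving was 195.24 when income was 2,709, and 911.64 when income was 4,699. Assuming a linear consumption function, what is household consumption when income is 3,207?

MPS = ΔS/ΔY = (911.64 − 195.24)/(4699 − 2709) = 716.4/1990 = 0.36
MPC = 1 − MPS = 0.64
Autonomous saving = 195.24 − 0.36(2709) = -780, so a = 780
C = 780 + 0.64(3207) = 780 + 2052.48 = 2832.48

C = 2832.48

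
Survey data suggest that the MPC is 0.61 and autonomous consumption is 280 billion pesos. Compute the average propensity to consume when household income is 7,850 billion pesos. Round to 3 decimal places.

C = 280 + 0.61(7850) = 5068.5
APC = C/Y = 5068.5/7850 = 0.646

APC = 0.646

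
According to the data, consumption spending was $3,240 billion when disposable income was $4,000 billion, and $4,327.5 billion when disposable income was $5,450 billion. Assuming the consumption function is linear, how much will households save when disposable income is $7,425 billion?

MPC = (4327.5 − 3240)/(5450 − 4000) = 1087.5/1450 = 0.75
a = 3240 − 0.75(4000) = 3240 − 3000 = 240
C = 240 + 0.75(7425) = 5808.75
S = 7425 − 5808.75 = 1616.25

S = 1616.25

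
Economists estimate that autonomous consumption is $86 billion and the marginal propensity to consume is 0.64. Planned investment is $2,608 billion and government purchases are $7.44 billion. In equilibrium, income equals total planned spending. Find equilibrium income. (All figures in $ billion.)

Y = C + I + G = 86 + 0.64Y + 2608 + 7.44
Y − 0.64Y = 2701.44
0.36Y = 2701.44, so Y = 2701.44/0.36 = 7504

Y = 7504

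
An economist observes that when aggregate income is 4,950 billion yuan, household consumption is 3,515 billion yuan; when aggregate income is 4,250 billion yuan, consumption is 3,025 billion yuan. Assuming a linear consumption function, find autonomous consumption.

MPC = ΔC/ΔY = (3515 − 3025)/(4950 − 4250) = 490/700 = 0.7
a = C − MPC·Y = 3025 − 0.7(4250) = 3025 − 2975 = 50

a = 50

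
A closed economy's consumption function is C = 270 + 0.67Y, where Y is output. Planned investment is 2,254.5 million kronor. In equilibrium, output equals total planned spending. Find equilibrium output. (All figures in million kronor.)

Y = C + I = 270 + 0.67Y + 2254.5
Y − 0.67Y = 2524.5
0.33Y = 2524.5, so Y = 2524.5/0.33 = 7650

Y = 7650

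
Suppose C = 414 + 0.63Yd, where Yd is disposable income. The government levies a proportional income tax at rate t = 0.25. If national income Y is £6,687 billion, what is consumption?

Yd = (1 − 0.25)(6687) = 0.75(6687) = 5015.25
C = 414 + 0.63(5015.25) = 414 + 3159.6075 = 3573.6075

C = 3573.6075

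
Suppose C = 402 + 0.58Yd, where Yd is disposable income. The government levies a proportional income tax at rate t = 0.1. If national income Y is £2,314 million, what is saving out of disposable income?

S = 472.692

Yd = (1 − 0.1)(2314) = 0.9(2314) = 2082.6
C = 402 + 0.58(2082.6) = 402 + 1207.908 = 1609.908
S = Yd − C = 2082.6 − 1609.908 = 472.692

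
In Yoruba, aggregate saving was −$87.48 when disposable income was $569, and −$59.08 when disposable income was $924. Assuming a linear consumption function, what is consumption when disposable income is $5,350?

C = 5055

MPS = ΔS/ΔY = (-59.08 − (-87.48))/(924 − 569) = 28.4/355 = 0.08
MPC = 1 − MPS = 0.92
Autonomous saving = -87.48 − 0.08(569) = -133, so a = 133
C = 133 + 0.92(5350) = 133 + 4922 = 5055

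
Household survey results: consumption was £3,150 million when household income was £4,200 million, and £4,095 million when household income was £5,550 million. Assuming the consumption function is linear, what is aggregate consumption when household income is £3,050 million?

C = 2345

MPC = (4095 − 3150)/(5550 − 4200) = 945/1350 = 0.7
a = 3150 − 0.7(4200) = 3150 − 2940 = 210
C = 210 + 0.7(3050) = 210 + 2135 = 2345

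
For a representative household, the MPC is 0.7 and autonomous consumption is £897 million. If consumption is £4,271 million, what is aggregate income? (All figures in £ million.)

Y = 4820

897 + 0.7Y = 4271
0.7Y = 3374, so Y = 3374/0.7 = 4820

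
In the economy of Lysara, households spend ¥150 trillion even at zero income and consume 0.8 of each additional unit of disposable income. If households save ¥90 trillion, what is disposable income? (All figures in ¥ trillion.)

S = Y − C = -150 + 0.2Y
-150 + 0.2Y = 90, so 0.2Y = 240 and Y = 1200

Y = 1200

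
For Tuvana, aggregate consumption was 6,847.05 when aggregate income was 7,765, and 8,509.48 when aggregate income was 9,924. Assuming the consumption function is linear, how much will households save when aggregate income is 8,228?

S = 1024.44

MPC = (8509.48 − 6847.05)/(9924 − 7765) = 1662.43/2159 = 0.77
a = 6847.05 − 0.77(7765) = 6847.05 − 5979.05 = 868
C = 868 + 0.77(8228) = 7203.56
S = 8228 − 7203.56 = 1024.44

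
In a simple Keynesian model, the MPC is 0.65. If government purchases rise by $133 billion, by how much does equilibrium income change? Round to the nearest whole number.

ΔY ≈ 380

The multiplier is 1/(1 − MPC) = 1/0.35.
ΔY = 133/0.35 = 380.00 ≈ 380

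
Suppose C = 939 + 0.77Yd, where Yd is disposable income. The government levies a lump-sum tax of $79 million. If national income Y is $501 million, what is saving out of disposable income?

Yd = Y − T = 501 − 79 = 422
C = 939 + 0.77(422) = 939 + 324.94 = 1263.94
S = Yd − C = 422 − 1263.94 = -841.94

S = -841.94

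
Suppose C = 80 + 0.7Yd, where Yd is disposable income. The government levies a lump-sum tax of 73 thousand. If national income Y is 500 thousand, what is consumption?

C = 378.9

Yd = Y − T = 500 − 73 = 427
C = 80 + 0.7(427) = 80 + 298.9 = 378.9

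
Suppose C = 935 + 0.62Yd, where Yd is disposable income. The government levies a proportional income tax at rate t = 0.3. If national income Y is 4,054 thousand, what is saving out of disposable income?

Yd = (1 − 0.3)(4054) = 0.7(4054) = 2837.8
C = 935 + 0.62(2837.8) = 935 + 1759.436 = 2694.436
S = Yd − C = 2837.8 − 2694.436 = 143.364

S = 143.364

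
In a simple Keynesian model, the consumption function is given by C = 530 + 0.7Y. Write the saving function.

S = -530 + 0.3Y

S = Y − C = Y − (530 + 0.7Y) = -530 + (1 − 0.7)Y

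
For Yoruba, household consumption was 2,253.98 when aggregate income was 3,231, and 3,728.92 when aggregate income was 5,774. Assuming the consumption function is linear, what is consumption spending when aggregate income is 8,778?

MPC = (3728.92 − 2253.98)/(5774 − 3231) = 1474.94/2543 = 0.58
a = 2253.98 − 0.58(3231) = 2253.98 − 1873.98 = 380
C = 380 + 0.58(8778) = 380 + 5091.24 = 5471.24

C = 5471.24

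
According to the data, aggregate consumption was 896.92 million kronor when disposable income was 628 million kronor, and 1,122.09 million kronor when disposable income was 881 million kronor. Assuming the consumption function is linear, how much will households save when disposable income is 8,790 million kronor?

S = 628.9

MPC = (1122.09 − 896.92)/(881 − 628) = 225.17/253 = 0.89
a = 896.92 − 0.89(628) = 896.92 − 558.92 = 338
C = 338 + 0.89(8790) = 8161.1
S = 8790 − 8161.1 = 628.9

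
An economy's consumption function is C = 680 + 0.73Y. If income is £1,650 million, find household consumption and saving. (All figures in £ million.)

C = 1884.5; S = -234.5

C = 680 + 0.73(1650) = 680 + 1204.5 = 1884.5
S = Y − C = 1650 − 1884.5 = -234.5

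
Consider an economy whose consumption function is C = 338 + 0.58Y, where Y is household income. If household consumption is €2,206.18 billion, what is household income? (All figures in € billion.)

Y = 3221

338 + 0.58Y = 2206.18
0.58Y = 1868.18, so Y = 1868.18/0.58 = 3221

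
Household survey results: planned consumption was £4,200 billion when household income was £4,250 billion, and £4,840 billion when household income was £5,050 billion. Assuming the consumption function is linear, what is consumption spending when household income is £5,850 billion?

MPC = (4840 − 4200)/(5050 − 4250) = 640/800 = 0.8
a = 4200 − 0.8(4250) = 4200 − 3400 = 800
C = 800 + 0.8(5850) = 800 + 4680 = 5480

C = 5480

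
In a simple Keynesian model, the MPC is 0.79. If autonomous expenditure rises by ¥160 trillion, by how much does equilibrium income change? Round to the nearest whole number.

The multiplier is 1/(1 − MPC) = 1/0.21.
ΔY = 160/0.21 = 761.90 ≈ 762

ΔY ≈ 762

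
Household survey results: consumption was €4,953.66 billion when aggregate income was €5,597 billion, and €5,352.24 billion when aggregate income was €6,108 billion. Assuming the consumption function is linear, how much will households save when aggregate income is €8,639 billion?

S = 1312.58

MPC = (5352.24 − 4953.66)/(6108 − 5597) = 398.58/511 = 0.78
a = 4953.66 − 0.78(5597) = 4953.66 − 4365.66 = 588
C = 588 + 0.78(8639) = 7326.42
S = 8639 − 7326.42 = 1312.58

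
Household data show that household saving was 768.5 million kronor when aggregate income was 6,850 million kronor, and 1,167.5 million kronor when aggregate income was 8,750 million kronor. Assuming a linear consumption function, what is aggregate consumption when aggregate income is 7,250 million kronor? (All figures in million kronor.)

C = 6397.5

MPS = ΔS/ΔY = (1167.5 − 768.5)/(8750 − 6850) = 399/1900 = 0.21
MPC = 1 − MPS = 0.79
Autonomous saving = 768.5 − 0.21(6850) = -670, so a = 670
C = 670 + 0.79(7250) = 670 + 5727.5 = 6397.5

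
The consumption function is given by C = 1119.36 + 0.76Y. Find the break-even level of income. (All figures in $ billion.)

Y = 4664

At break-even, C = Y: 1119.36 + 0.76Y = Y
0.24Y = 1119.36, so Y = 1119.36/0.24 = 4664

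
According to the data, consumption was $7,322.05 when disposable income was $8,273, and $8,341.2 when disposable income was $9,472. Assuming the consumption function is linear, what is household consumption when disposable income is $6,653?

MPC = (8341.2 − 7322.05)/(9472 − 8273) = 1019.15/1199 = 0.85
a = 7322.05 − 0.85(8273) = 7322.05 − 7032.05 = 290
C = 290 + 0.85(6653) = 290 + 5655.05 = 5945.05

C = 5945.05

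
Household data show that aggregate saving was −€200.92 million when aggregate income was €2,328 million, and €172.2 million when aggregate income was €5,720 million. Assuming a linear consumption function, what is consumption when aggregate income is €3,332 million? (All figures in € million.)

MPS = ΔS/ΔY = (172.2 − (-200.92))/(5720 − 2328) = 373.12/3392 = 0.11
MPC = 1 − MPS = 0.89
Autonomous saving = -200.92 − 0.11(2328) = -457, so a = 457
C = 457 + 0.89(3332) = 457 + 2965.48 = 3422.48

C = 3422.48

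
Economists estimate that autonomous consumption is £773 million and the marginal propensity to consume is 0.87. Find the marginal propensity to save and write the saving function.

MPS = 1 − MPC = 1 − 0.87 = 0.13
S = Y − C = -773 + 0.13Y

MPS = 0.13; S = -773 + 0.13Y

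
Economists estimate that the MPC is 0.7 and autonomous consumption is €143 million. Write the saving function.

S = Y − C = Y − (143 + 0.7Y) = -143 + (1 − 0.7)Y

S = -143 + 0.3Y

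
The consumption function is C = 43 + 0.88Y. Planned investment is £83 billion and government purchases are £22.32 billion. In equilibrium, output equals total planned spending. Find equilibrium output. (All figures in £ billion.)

Y = 1236

Y = C + I + G = 43 + 0.88Y + 83 + 22.32
Y − 0.88Y = 148.32
0.12Y = 148.32, so Y = 148.32/0.12 = 1236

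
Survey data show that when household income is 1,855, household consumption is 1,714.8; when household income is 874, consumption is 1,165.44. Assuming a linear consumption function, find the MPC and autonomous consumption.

MPC = ΔC/ΔY = (1714.8 − 1165.44)/(1855 − 874) = 549.36/981 = 0.56
a = C − MPC·Y = 1165.44 − 0.56(874) = 1165.44 − 489.44 = 676

MPC = 0.56; a = 676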